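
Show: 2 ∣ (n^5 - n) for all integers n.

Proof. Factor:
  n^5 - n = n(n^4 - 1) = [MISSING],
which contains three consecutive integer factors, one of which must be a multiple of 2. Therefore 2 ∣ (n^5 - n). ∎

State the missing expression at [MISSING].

(n - 1)n(n + 1)(n^2 + 1)

n^4 - 1 = (n^2 - 1)(n^2 + 1), and n^2 - 1 = (n-1)(n+1).
So n(n^4 - 1) = (n - 1)n(n + 1)(n^2 + 1).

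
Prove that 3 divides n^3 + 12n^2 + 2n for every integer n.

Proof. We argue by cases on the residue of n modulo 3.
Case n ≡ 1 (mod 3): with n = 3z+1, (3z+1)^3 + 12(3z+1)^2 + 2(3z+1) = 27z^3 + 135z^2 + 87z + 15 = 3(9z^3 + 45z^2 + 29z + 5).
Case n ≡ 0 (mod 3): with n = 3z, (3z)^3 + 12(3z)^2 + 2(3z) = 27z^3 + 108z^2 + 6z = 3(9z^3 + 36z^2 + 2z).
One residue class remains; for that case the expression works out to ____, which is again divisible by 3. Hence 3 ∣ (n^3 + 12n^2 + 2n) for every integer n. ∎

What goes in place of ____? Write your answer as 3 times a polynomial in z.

3(9z^3 + 54z^2 + 62z + 20)

The residues treated are {1, 0}, so the missing case is n ≡ 2 (mod 3); write n = 3z+2.
Then (3z+2)^3 + 12(3z+2)^2 + 2(3z+2) = 27z^3 + 162z^2 + 186z + 60 = 3(9z^3 + 54z^2 + 62z + 20).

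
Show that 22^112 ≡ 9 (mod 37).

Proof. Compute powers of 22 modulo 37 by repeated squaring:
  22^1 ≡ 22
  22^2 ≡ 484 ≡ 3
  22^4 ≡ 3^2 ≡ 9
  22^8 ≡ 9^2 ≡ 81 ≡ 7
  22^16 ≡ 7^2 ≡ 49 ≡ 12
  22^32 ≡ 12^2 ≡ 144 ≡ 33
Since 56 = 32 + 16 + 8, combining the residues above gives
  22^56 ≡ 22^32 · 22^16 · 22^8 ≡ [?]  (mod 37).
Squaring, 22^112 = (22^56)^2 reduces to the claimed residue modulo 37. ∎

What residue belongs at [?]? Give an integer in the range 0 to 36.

22^32 · 22^16 · 22^8 ≡ 33 · 12 · 7 = 2772.
2772 mod 37 = 34, so 22^56 ≡ 34 (mod 37).

34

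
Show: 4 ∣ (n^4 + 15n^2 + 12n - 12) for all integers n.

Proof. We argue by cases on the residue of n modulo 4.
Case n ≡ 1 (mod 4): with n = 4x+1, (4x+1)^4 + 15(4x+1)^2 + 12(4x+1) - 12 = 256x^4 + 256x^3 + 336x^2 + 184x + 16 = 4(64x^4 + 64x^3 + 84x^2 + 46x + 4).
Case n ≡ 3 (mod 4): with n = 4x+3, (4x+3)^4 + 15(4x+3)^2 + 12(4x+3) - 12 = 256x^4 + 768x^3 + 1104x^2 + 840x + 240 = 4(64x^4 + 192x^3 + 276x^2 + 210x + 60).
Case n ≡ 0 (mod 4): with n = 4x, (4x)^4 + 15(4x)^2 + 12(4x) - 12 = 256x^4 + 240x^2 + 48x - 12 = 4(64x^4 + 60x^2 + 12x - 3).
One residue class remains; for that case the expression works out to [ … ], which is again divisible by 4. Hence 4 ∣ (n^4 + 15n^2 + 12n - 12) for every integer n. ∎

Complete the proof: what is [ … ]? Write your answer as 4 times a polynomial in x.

4(64x^4 + 128x^3 + 156x^2 + 104x + 22)

Only n ≡ 2 (mod 4) is unaccounted for. Put n = 4x+2:
(4x+2)^4 + 15(4x+2)^2 + 12(4x+2) - 12 expands to 256x^4 + 512x^3 + 624x^2 + 416x + 88,
and factoring out 4 leaves 4(64x^4 + 128x^3 + 156x^2 + 104x + 22).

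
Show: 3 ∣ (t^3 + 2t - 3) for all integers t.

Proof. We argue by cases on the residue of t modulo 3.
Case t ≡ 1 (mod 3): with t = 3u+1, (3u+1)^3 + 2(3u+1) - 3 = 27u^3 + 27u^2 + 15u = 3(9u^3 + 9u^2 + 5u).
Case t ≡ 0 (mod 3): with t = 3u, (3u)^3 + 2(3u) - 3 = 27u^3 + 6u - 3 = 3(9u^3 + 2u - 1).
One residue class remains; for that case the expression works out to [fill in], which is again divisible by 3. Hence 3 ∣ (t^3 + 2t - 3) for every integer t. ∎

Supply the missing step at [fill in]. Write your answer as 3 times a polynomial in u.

3(9u^3 + 18u^2 + 14u + 3)

Only t ≡ 2 (mod 3) is unaccounted for. Put t = 3u+2:
(3u+2)^3 + 2(3u+2) - 3 expands to 27u^3 + 54u^2 + 42u + 9,
and factoring out 3 leaves 3(9u^3 + 18u^2 + 14u + 3).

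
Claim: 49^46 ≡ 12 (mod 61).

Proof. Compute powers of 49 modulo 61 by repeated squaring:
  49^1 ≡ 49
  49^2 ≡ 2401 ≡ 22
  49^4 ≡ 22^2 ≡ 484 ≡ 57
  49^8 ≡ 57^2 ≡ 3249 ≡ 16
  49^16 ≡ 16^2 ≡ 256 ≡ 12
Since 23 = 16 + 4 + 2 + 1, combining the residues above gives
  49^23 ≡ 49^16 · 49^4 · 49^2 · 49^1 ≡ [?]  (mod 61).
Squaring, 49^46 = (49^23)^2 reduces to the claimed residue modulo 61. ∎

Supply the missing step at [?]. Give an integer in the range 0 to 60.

Multiply the listed residues: 12 · 57 · 22 · 49 = 684 → 15048 → 737352.
Reducing modulo 61: 737352 = 12087·61 + 45, so 49^23 ≡ 45.

45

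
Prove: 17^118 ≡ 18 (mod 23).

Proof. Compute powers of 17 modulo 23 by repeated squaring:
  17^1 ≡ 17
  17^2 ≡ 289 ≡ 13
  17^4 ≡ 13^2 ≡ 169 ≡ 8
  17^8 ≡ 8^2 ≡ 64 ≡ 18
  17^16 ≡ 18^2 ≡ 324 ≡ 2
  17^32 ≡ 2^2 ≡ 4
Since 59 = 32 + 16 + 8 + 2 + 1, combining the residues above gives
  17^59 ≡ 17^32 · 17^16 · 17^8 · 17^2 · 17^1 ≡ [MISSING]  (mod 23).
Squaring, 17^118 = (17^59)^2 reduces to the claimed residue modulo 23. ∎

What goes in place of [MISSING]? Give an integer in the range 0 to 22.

17^32 · 17^16 · 17^8 · 17^2 · 17^1 ≡ 4 · 2 · 18 · 13 · 17 = 31824.
31824 mod 23 = 15, so 17^59 ≡ 15 (mod 23).

15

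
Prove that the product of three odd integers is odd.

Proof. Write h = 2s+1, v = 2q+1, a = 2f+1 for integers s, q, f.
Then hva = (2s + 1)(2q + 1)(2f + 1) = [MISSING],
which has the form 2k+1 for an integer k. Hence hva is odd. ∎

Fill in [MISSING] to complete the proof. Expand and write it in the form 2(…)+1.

2(4fqs + 2fq + 2fs + f + 2qs + q + s) + 1

(2s + 1)(2q + 1)(2f + 1) = 8fqs + 4fq + 4fs + 2f + 4qs + 2q + 2s + 1
= 2(4fqs + 2fq + 2fs + f + 2qs + q + s) + 1.
Since 4fqs + 2fq + 2fs + f + 2qs + q + s is an integer, the product is of the form 2k+1 for an integer k.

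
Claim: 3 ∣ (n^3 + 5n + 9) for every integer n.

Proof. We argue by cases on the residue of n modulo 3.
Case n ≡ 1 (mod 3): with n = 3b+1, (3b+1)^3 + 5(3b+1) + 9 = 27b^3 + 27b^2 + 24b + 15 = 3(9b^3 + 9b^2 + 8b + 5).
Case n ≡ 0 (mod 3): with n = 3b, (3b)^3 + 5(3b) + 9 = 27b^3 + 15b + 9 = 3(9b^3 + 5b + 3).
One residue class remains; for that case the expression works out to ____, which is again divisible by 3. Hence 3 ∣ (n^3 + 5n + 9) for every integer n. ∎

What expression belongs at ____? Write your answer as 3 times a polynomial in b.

3(9b^3 + 18b^2 + 17b + 9)

Only n ≡ 2 (mod 3) is unaccounted for. Put n = 3b+2:
(3b+2)^3 + 5(3b+2) + 9 expands to 27b^3 + 54b^2 + 51b + 27,
and factoring out 3 leaves 3(9b^3 + 18b^2 + 17b + 9).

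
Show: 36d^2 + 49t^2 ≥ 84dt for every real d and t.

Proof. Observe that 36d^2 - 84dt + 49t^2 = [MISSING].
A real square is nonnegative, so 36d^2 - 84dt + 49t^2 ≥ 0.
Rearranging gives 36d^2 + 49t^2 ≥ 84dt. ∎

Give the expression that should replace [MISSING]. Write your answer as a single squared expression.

(6d - 7t)^2

36d^2 - 84dt + 49t^2 is a perfect-square trinomial: the outer terms are (6d)^2 and (7t)^2, and the cross term is -2·6d·7t.
So 36d^2 - 84dt + 49t^2 = (6d - 7t)^2 ≥ 0.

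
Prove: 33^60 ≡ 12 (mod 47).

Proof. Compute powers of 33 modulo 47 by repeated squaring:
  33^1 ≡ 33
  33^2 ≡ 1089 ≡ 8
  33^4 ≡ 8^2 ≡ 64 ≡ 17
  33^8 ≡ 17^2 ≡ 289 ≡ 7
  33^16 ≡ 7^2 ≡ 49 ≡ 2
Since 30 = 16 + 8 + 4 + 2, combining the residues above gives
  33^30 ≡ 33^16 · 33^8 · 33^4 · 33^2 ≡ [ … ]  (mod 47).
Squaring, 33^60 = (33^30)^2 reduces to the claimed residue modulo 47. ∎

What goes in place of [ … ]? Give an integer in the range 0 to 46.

33^16 · 33^8 · 33^4 · 33^2 ≡ 2 · 7 · 17 · 8 = 1904.
1904 mod 47 = 24, so 33^30 ≡ 24 (mod 47).

24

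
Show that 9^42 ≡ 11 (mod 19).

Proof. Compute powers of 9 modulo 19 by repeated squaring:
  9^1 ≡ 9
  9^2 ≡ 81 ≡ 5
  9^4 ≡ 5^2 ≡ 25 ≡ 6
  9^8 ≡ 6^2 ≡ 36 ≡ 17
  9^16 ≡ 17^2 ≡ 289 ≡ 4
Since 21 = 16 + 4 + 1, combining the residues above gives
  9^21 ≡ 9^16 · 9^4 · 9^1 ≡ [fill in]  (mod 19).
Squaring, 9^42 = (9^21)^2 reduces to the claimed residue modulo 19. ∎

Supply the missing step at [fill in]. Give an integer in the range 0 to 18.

Multiply the listed residues: 4 · 6 · 9 = 24 → 216.
Reducing modulo 19: 216 = 11·19 + 7, so 9^21 ≡ 7.

7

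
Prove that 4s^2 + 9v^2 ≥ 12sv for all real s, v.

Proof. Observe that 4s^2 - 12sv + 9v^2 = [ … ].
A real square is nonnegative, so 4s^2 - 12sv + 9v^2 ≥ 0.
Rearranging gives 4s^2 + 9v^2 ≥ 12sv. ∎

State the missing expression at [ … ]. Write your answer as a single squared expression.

(2s - 3v)^2

The leading and trailing coefficients are 2^2 and 3^2, and 12 = 2·2·3, so the trinomial is (2s - 3v)^2.
Hence 4s^2 - 12sv + 9v^2 ≥ 0.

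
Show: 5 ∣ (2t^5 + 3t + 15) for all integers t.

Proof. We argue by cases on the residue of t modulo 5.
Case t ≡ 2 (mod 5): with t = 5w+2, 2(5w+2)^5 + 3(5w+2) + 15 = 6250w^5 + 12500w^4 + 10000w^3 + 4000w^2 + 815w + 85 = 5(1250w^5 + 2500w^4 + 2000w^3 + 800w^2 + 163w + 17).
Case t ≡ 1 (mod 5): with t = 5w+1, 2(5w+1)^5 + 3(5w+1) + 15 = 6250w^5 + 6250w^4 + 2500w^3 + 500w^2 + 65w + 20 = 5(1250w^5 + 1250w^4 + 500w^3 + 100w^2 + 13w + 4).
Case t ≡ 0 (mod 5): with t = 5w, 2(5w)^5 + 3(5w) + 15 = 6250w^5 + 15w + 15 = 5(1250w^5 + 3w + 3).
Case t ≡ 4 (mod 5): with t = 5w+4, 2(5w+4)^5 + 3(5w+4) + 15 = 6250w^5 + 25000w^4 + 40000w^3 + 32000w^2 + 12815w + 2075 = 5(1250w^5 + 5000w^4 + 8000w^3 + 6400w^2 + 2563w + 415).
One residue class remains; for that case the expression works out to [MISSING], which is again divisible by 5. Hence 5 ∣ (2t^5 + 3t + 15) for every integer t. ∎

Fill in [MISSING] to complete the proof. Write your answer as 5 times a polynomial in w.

Only t ≡ 3 (mod 5) is unaccounted for. Put t = 5w+3:
2(5w+3)^5 + 3(5w+3) + 15 expands to 6250w^5 + 18750w^4 + 22500w^3 + 13500w^2 + 4065w + 510,
and factoring out 5 leaves 5(1250w^5 + 3750w^4 + 4500w^3 + 2700w^2 + 813w + 102).

5(1250w^5 + 3750w^4 + 4500w^3 + 2700w^2 + 813w + 102)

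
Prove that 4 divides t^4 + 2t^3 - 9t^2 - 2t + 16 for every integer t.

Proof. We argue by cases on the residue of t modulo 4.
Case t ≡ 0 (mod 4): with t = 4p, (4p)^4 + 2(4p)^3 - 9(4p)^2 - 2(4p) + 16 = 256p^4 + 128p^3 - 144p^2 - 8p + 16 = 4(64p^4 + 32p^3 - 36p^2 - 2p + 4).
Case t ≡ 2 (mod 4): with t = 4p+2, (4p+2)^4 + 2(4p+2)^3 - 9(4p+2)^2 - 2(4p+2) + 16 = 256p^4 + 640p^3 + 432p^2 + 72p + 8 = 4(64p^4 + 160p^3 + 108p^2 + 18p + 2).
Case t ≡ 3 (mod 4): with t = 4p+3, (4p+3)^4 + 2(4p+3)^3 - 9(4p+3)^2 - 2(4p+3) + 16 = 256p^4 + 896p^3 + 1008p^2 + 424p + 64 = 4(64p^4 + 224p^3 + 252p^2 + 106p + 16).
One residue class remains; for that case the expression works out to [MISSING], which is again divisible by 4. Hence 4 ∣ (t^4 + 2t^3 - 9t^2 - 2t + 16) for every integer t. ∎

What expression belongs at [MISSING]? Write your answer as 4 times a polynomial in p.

The residues treated are {0, 2, 3}, so the missing case is t ≡ 1 (mod 4); write t = 4p+1.
Then (4p+1)^4 + 2(4p+1)^3 - 9(4p+1)^2 - 2(4p+1) + 16 = 256p^4 + 384p^3 + 48p^2 - 40p + 8 = 4(64p^4 + 96p^3 + 12p^2 - 10p + 2).

4(64p^4 + 96p^3 + 12p^2 - 10p + 2)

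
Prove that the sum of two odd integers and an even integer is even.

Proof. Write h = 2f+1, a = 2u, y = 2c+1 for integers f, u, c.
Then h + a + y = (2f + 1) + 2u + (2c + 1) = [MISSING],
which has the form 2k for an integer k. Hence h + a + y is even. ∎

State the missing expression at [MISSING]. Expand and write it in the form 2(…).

(2f + 1) + 2u + (2c + 1) = 2c + 2f + 2u + 2
= 2(c + f + u + 1).
Since c + f + u + 1 is an integer, the sum is of the form 2k for an integer k.

2(c + f + u + 1)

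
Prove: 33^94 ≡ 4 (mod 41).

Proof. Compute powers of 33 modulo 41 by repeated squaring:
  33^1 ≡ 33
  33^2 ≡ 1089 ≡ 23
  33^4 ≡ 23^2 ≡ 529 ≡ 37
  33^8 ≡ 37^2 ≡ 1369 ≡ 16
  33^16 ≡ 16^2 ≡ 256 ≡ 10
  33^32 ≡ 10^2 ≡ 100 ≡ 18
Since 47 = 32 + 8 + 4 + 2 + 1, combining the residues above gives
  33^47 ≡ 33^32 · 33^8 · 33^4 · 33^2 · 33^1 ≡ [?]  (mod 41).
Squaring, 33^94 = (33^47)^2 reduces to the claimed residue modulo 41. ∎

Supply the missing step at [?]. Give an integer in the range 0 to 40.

33^32 · 33^8 · 33^4 · 33^2 · 33^1 ≡ 18 · 16 · 37 · 23 · 33 = 8087904.
8087904 mod 41 = 39, so 33^47 ≡ 39 (mod 41).

39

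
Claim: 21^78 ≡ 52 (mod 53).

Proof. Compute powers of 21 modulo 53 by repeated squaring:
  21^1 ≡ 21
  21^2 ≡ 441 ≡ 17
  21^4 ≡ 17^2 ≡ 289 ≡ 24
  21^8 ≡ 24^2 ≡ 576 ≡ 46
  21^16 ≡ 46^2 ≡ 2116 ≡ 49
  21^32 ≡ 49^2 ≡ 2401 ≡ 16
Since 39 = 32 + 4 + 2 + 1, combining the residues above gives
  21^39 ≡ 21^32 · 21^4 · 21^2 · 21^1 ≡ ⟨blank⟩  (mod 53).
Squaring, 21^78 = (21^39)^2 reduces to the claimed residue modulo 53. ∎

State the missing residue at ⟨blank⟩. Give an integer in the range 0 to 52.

21^32 · 21^4 · 21^2 · 21^1 ≡ 16 · 24 · 17 · 21 = 137088.
137088 mod 53 = 30, so 21^39 ≡ 30 (mod 53).

30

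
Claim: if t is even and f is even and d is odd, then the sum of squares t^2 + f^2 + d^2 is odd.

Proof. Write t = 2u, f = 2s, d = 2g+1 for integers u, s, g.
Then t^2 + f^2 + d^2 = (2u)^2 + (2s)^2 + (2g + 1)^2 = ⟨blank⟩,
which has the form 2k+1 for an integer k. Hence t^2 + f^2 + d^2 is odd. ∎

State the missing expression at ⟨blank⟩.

2(2g^2 + 2g + 2s^2 + 2u^2) + 1

(2u)^2 + (2s)^2 + (2g + 1)^2 = 4g^2 + 4g + 4s^2 + 4u^2 + 1
= 2(2g^2 + 2g + 2s^2 + 2u^2) + 1.
Since 2g^2 + 2g + 2s^2 + 2u^2 is an integer, the sum of squares is of the form 2k+1 for an integer k.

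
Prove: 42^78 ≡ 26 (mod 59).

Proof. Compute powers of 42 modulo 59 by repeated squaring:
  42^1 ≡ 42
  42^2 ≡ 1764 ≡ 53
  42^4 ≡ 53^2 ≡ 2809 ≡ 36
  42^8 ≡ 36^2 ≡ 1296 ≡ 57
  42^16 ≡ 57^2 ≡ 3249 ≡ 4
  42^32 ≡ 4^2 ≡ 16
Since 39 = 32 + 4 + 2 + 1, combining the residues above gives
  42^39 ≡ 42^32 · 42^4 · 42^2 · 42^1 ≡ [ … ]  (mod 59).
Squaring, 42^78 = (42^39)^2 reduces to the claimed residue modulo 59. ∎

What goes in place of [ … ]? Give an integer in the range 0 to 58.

47

Multiply the listed residues: 16 · 36 · 53 · 42 = 576 → 30528 → 1282176.
Reducing modulo 59: 1282176 = 21731·59 + 47, so 42^39 ≡ 47.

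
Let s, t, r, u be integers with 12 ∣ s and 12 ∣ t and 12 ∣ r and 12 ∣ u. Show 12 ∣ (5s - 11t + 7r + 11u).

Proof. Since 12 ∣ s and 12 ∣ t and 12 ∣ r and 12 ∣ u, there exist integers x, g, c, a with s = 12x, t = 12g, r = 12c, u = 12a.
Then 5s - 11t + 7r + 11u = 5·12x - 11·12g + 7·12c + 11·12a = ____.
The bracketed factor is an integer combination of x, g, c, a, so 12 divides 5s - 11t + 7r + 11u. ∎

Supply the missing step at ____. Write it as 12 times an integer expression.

Pull the common 12 out of every term: 5·12x - 11·12g + 7·12c + 11·12a = 12(11a + 7c - 11g + 5x).
11a + 7c - 11g + 5x is an integer, which exhibits the divisibility.

12(11a + 7c - 11g + 5x)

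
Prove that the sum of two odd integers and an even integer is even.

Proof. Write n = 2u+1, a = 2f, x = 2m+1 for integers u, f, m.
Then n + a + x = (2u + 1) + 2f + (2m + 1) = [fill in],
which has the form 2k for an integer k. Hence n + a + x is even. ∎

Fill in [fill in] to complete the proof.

2(f + m + u + 1)

(2u + 1) + 2f + (2m + 1) = 2f + 2m + 2u + 2
= 2(f + m + u + 1).
Since f + m + u + 1 is an integer, the sum is of the form 2k for an integer k.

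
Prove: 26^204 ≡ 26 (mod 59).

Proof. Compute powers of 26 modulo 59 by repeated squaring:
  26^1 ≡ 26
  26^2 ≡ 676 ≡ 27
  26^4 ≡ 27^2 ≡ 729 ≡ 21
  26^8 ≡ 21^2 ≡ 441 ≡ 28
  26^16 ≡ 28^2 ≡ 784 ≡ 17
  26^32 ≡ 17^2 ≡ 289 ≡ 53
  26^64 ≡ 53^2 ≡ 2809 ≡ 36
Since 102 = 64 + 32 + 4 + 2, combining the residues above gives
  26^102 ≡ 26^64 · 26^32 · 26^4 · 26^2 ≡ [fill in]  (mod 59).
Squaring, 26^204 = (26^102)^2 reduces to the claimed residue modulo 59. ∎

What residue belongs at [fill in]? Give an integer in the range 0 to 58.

12

Multiply the listed residues: 36 · 53 · 21 · 27 = 1908 → 40068 → 1081836.
Reducing modulo 59: 1081836 = 18336·59 + 12, so 26^102 ≡ 12.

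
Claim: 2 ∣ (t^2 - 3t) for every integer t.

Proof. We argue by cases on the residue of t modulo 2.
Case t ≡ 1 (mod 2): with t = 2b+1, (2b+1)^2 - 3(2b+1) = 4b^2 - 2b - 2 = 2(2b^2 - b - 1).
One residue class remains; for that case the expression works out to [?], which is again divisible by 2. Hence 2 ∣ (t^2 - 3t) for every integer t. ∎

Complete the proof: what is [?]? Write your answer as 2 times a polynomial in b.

Only t ≡ 0 (mod 2) is unaccounted for. Put t = 2b:
(2b)^2 - 3(2b) expands to 4b^2 - 6b,
and factoring out 2 leaves 2(2b^2 - 3b).

2(2b^2 - 3b)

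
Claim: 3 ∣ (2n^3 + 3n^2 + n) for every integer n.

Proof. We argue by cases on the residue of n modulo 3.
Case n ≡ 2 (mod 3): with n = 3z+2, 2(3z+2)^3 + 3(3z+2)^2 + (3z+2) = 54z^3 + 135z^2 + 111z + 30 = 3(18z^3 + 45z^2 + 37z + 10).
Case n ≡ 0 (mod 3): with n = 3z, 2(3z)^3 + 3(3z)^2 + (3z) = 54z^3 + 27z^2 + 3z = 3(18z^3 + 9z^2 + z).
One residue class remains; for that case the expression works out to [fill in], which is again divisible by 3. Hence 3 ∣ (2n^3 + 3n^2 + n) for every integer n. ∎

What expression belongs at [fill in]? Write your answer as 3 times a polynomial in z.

3(18z^3 + 27z^2 + 13z + 2)

Only n ≡ 1 (mod 3) is unaccounted for. Put n = 3z+1:
2(3z+1)^3 + 3(3z+1)^2 + (3z+1) expands to 54z^3 + 81z^2 + 39z + 6,
and factoring out 3 leaves 3(18z^3 + 27z^2 + 13z + 2).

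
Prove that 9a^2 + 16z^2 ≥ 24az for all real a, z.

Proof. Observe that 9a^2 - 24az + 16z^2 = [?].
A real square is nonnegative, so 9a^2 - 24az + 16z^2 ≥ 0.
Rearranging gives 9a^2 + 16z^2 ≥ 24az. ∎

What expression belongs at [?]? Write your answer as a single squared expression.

(3a - 4z)^2

9a^2 - 24az + 16z^2 is a perfect-square trinomial: the outer terms are (3a)^2 and (4z)^2, and the cross term is -2·3a·4z.
So 9a^2 - 24az + 16z^2 = (3a - 4z)^2 ≥ 0.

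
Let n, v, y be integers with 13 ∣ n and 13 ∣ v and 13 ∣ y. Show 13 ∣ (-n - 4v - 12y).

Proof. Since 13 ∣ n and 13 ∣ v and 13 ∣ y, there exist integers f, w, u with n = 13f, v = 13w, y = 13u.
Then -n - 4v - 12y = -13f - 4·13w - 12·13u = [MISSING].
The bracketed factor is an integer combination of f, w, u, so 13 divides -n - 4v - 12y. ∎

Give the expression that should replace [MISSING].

13(-f - 12u - 4w)

Each term has a factor of 13: -13f - 4·13w - 12·13u = 13·(-f - 12u - 4w).
Since -f - 12u - 4w is an integer, 13 ∣ (-n - 4v - 12y).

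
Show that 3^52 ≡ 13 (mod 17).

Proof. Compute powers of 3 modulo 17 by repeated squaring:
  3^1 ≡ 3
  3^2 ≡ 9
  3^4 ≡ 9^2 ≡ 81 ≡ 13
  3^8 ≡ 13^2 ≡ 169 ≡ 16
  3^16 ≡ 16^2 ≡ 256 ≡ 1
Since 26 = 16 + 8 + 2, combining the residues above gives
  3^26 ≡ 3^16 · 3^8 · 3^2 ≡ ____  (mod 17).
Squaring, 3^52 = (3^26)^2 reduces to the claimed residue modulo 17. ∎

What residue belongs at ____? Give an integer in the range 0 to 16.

3^16 · 3^8 · 3^2 ≡ 1 · 16 · 9 = 144.
144 mod 17 = 8, so 3^26 ≡ 8 (mod 17).

8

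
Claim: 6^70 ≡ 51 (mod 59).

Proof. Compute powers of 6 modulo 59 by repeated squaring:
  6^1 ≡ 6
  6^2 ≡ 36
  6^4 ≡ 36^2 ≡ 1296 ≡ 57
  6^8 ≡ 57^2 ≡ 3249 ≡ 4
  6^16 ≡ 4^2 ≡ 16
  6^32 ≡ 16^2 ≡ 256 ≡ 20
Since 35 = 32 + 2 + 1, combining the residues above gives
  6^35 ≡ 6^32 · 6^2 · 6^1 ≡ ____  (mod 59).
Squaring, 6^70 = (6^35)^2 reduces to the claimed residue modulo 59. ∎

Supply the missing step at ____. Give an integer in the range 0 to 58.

13

Multiply the listed residues: 20 · 36 · 6 = 720 → 4320.
Reducing modulo 59: 4320 = 73·59 + 13, so 6^35 ≡ 13.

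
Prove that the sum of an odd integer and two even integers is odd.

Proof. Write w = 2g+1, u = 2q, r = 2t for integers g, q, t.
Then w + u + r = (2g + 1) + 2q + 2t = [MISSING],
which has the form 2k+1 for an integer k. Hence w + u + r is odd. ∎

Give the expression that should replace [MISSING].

Expanding: (2g + 1) + 2q + 2t = 2g + 2q + 2t + 1.
Every term except the constant is even, so this is 2(g + q + t) + 1,
and g + q + t ∈ ℤ gives the required form.

2(g + q + t) + 1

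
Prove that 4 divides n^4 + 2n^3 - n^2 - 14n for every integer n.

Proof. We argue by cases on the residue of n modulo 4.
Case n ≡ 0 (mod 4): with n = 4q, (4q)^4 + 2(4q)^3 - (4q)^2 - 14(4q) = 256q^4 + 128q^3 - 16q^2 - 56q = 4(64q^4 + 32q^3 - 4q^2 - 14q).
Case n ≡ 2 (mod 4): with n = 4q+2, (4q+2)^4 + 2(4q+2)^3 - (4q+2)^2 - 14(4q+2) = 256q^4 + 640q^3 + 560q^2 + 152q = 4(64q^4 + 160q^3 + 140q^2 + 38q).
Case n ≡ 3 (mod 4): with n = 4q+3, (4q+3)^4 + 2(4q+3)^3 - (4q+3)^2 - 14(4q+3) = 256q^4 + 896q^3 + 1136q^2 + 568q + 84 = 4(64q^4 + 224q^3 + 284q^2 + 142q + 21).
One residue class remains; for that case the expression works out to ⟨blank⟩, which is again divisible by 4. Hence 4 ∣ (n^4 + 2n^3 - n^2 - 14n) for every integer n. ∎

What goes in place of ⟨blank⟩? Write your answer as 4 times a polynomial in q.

4(64q^4 + 96q^3 + 44q^2 - 6q - 3)

The residues treated are {0, 2, 3}, so the missing case is n ≡ 1 (mod 4); write n = 4q+1.
Then (4q+1)^4 + 2(4q+1)^3 - (4q+1)^2 - 14(4q+1) = 256q^4 + 384q^3 + 176q^2 - 24q - 12 = 4(64q^4 + 96q^3 + 44q^2 - 6q - 3).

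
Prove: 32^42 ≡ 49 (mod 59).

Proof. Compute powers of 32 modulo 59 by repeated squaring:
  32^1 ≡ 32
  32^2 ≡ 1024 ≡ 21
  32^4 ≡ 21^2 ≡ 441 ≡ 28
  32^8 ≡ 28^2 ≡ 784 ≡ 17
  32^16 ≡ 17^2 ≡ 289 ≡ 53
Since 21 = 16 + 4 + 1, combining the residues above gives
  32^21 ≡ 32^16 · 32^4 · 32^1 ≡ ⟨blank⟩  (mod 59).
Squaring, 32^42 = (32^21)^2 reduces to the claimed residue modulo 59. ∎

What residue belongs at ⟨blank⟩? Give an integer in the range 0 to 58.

52

Multiply the listed residues: 53 · 28 · 32 = 1484 → 47488.
Reducing modulo 59: 47488 = 804·59 + 52, so 32^21 ≡ 52.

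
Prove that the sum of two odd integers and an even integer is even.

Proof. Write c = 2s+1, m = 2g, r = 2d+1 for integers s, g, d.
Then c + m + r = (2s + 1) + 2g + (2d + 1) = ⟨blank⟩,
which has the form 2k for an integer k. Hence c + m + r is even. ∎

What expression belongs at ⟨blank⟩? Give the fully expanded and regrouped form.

2(d + g + s + 1)

(2s + 1) + 2g + (2d + 1) = 2d + 2g + 2s + 2
= 2(d + g + s + 1).
Since d + g + s + 1 is an integer, the sum is of the form 2k for an integer k.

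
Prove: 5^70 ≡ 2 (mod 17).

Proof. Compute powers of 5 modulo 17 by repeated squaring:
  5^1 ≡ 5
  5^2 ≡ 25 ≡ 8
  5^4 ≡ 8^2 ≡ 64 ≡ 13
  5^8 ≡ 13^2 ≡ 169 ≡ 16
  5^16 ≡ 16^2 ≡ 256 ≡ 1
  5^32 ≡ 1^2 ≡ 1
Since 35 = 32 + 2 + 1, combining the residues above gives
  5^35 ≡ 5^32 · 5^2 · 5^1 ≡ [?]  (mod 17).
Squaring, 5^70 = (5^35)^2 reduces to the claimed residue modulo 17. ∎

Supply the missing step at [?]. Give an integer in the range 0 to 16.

Multiply the listed residues: 1 · 8 · 5 = 8 → 40.
Reducing modulo 17: 40 = 2·17 + 6, so 5^35 ≡ 6.

6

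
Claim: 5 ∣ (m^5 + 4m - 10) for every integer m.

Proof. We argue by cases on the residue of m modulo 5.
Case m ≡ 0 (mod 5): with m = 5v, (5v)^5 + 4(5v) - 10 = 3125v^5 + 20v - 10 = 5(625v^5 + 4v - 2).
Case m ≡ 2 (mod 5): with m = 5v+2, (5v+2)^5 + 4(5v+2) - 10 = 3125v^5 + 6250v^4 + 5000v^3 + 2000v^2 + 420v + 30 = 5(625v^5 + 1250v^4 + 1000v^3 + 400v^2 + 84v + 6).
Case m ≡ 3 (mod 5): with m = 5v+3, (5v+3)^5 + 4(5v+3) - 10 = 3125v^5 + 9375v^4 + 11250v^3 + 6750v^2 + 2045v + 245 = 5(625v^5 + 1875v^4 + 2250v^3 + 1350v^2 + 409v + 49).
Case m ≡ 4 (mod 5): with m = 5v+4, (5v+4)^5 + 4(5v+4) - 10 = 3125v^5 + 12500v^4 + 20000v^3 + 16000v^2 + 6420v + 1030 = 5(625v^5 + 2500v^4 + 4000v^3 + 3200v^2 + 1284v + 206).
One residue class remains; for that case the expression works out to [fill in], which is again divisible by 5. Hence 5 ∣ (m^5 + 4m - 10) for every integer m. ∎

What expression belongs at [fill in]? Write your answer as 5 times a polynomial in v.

Only m ≡ 1 (mod 5) is unaccounted for. Put m = 5v+1:
(5v+1)^5 + 4(5v+1) - 10 expands to 3125v^5 + 3125v^4 + 1250v^3 + 250v^2 + 45v - 5,
and factoring out 5 leaves 5(625v^5 + 625v^4 + 250v^3 + 50v^2 + 9v - 1).

5(625v^5 + 625v^4 + 250v^3 + 50v^2 + 9v - 1)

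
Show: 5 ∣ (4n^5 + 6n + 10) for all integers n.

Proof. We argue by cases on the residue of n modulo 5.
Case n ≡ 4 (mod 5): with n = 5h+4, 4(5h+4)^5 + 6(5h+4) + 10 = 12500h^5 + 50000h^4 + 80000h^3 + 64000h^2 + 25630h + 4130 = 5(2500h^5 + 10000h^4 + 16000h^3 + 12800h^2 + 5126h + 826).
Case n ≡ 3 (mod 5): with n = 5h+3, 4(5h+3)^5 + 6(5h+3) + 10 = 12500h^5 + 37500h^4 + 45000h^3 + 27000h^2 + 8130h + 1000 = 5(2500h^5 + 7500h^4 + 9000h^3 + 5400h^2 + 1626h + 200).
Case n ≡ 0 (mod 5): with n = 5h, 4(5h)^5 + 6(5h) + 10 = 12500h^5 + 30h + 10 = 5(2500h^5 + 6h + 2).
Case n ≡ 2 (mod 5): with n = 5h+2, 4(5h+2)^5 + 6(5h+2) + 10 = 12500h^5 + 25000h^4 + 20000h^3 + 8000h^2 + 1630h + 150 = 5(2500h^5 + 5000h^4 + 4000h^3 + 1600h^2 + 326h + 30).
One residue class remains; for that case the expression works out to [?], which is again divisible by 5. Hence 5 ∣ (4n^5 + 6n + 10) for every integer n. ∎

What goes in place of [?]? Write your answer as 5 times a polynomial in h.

5(2500h^5 + 2500h^4 + 1000h^3 + 200h^2 + 26h + 4)

The residues treated are {4, 3, 0, 2}, so the missing case is n ≡ 1 (mod 5); write n = 5h+1.
Then 4(5h+1)^5 + 6(5h+1) + 10 = 12500h^5 + 12500h^4 + 5000h^3 + 1000h^2 + 130h + 20 = 5(2500h^5 + 2500h^4 + 1000h^3 + 200h^2 + 26h + 4).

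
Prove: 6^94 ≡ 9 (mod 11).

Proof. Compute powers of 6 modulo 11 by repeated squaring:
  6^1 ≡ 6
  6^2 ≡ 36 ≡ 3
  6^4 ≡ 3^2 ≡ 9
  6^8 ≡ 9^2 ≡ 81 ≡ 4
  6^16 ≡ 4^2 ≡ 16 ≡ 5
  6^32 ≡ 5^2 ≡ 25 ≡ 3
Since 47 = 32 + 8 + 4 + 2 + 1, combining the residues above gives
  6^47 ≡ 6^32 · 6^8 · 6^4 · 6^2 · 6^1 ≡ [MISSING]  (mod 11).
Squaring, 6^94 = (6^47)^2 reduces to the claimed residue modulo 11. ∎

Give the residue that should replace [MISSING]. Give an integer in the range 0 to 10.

6^32 · 6^8 · 6^4 · 6^2 · 6^1 ≡ 3 · 4 · 9 · 3 · 6 = 1944.
1944 mod 11 = 8, so 6^47 ≡ 8 (mod 11).

8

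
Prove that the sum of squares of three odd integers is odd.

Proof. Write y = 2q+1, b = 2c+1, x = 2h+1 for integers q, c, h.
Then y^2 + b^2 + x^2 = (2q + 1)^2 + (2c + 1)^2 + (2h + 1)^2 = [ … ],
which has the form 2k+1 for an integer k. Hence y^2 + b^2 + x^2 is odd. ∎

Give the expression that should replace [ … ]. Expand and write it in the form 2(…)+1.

(2q + 1)^2 + (2c + 1)^2 + (2h + 1)^2 = 4c^2 + 4c + 4h^2 + 4h + 4q^2 + 4q + 3
= 2(2c^2 + 2c + 2h^2 + 2h + 2q^2 + 2q + 1) + 1.
Since 2c^2 + 2c + 2h^2 + 2h + 2q^2 + 2q + 1 is an integer, the sum of squares is of the form 2k+1 for an integer k.

2(2c^2 + 2c + 2h^2 + 2h + 2q^2 + 2q + 1) + 1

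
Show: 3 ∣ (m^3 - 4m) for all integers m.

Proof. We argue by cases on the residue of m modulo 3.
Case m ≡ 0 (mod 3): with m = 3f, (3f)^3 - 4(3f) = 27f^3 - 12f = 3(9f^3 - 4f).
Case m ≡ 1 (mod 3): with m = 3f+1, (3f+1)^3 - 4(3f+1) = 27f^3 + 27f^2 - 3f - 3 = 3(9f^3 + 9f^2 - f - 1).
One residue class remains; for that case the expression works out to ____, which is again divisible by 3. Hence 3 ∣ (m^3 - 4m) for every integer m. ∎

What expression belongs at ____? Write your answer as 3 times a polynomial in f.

Only m ≡ 2 (mod 3) is unaccounted for. Put m = 3f+2:
(3f+2)^3 - 4(3f+2) expands to 27f^3 + 54f^2 + 24f,
and factoring out 3 leaves 3(9f^3 + 18f^2 + 8f).

3(9f^3 + 18f^2 + 8f)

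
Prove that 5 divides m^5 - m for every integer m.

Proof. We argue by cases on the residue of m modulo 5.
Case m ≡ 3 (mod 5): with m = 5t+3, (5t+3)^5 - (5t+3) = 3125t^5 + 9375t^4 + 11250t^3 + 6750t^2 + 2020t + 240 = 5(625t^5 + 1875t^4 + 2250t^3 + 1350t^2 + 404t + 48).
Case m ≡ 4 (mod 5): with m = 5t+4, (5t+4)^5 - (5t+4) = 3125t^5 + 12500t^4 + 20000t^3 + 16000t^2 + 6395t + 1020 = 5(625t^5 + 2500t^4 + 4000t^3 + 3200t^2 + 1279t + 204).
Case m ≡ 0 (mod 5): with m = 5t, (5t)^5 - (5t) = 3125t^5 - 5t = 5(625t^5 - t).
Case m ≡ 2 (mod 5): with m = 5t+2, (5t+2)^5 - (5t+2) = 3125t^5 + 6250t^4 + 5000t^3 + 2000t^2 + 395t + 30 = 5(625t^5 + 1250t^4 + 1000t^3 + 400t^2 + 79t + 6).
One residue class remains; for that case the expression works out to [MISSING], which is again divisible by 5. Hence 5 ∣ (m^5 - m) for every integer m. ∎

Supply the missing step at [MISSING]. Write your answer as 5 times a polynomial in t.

Only m ≡ 1 (mod 5) is unaccounted for. Put m = 5t+1:
(5t+1)^5 - (5t+1) expands to 3125t^5 + 3125t^4 + 1250t^3 + 250t^2 + 20t,
and factoring out 5 leaves 5(625t^5 + 625t^4 + 250t^3 + 50t^2 + 4t).

5(625t^5 + 625t^4 + 250t^3 + 50t^2 + 4t)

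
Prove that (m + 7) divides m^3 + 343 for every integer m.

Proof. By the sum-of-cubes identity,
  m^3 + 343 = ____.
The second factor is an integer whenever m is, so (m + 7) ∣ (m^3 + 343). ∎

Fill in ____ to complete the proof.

(m + 7)(m^2 - 7m + 49)

a^3 + b^3 = (a + b)(a^2 - ab + b^2). With a = m, b = 7:
m^3 + 343 = (m + 7)(m^2 - 7m + 49).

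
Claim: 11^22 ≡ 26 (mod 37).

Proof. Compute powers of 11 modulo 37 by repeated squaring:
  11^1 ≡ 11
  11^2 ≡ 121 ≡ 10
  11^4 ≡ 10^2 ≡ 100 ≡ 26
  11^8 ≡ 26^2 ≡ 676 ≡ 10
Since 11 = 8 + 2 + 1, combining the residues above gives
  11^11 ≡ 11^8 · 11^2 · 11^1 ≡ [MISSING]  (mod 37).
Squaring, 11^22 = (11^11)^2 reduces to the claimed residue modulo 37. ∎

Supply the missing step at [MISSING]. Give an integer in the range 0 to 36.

11^8 · 11^2 · 11^1 ≡ 10 · 10 · 11 = 1100.
1100 mod 37 = 27, so 11^11 ≡ 27 (mod 37).

27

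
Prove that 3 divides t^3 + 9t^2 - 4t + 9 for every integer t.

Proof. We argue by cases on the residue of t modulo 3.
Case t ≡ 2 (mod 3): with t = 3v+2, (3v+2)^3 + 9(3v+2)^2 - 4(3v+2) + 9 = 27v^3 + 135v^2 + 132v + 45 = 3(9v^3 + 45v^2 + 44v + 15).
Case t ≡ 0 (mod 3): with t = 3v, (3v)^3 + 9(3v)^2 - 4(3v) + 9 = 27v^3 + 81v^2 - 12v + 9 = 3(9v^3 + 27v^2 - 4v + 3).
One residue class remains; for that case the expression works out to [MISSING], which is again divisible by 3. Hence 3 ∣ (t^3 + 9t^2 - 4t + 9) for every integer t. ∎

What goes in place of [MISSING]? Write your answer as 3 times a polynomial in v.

3(9v^3 + 36v^2 + 17v + 5)

The residues treated are {2, 0}, so the missing case is t ≡ 1 (mod 3); write t = 3v+1.
Then (3v+1)^3 + 9(3v+1)^2 - 4(3v+1) + 9 = 27v^3 + 108v^2 + 51v + 15 = 3(9v^3 + 36v^2 + 17v + 5).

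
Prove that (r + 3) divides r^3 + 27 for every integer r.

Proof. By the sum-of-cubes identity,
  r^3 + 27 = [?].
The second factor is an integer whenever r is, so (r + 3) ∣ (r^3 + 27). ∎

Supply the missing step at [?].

Polynomial division of r^3 + 27 by r + 3 leaves remainder 0 and quotient r^2 - 3r + 9.
Hence r^3 + 27 = (r + 3)(r^2 - 3r + 9).

(r + 3)(r^2 - 3r + 9)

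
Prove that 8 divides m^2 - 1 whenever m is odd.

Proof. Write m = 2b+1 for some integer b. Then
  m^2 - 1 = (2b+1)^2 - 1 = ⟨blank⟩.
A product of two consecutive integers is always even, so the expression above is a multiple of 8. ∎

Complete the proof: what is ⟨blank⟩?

4b(b + 1)

(2b+1)^2 - 1 = 4b^2 + 4b + 1 - 1 = 4b^2 + 4b = 4b(b+1).
Since b and b+1 are consecutive, b(b+1) is even, and 4·(even) is a multiple of 8.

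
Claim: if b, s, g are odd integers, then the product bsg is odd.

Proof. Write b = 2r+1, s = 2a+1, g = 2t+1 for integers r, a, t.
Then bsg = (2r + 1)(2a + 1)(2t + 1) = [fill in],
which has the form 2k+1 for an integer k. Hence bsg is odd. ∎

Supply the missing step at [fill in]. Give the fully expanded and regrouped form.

Expanding: (2r + 1)(2a + 1)(2t + 1) = 8art + 4ar + 4at + 2a + 4rt + 2r + 2t + 1.
Every term except the constant is even, so this is 2(4art + 2ar + 2at + a + 2rt + r + t) + 1,
and 4art + 2ar + 2at + a + 2rt + r + t ∈ ℤ gives the required form.

2(4art + 2ar + 2at + a + 2rt + r + t) + 1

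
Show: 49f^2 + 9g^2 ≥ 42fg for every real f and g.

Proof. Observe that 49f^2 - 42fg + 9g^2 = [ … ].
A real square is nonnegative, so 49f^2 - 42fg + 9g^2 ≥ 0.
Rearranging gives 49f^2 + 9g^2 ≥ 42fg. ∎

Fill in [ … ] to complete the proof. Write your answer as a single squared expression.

(7f - 3g)^2

The leading and trailing coefficients are 7^2 and 3^2, and 42 = 2·7·3, so the trinomial is (7f - 3g)^2.
Hence 49f^2 - 42fg + 9g^2 ≥ 0.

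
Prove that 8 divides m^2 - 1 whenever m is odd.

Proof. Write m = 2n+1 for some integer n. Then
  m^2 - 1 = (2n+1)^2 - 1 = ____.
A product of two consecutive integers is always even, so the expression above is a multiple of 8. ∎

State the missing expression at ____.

4n(n + 1)

(2n+1)^2 - 1 = 4n^2 + 4n + 1 - 1 = 4n^2 + 4n = 4n(n+1).
Since n and n+1 are consecutive, n(n+1) is even, and 4·(even) is a multiple of 8.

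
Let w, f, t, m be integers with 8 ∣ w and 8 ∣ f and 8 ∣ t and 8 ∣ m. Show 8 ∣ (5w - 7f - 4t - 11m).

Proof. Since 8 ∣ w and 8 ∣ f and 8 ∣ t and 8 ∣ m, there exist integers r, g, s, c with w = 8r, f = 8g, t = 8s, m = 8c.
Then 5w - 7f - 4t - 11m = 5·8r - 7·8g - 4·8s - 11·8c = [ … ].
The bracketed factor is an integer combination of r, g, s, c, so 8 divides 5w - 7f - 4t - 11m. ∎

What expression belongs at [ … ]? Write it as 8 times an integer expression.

Each term has a factor of 8: 5·8r - 7·8g - 4·8s - 11·8c = 8·(-11c - 7g + 5r - 4s).
Since -11c - 7g + 5r - 4s is an integer, 8 ∣ (5w - 7f - 4t - 11m).

8(-11c - 7g + 5r - 4s)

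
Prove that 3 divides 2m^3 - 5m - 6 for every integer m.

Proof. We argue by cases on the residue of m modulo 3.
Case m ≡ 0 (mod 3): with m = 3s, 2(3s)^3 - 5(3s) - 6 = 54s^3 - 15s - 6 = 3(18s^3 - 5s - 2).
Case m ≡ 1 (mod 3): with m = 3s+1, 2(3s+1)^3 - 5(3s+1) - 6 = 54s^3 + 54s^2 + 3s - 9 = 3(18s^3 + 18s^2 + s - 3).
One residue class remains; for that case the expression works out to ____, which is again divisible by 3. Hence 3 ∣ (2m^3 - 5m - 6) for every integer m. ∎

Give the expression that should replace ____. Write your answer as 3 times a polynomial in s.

3(18s^3 + 36s^2 + 19s)

Only m ≡ 2 (mod 3) is unaccounted for. Put m = 3s+2:
2(3s+2)^3 - 5(3s+2) - 6 expands to 54s^3 + 108s^2 + 57s,
and factoring out 3 leaves 3(18s^3 + 36s^2 + 19s).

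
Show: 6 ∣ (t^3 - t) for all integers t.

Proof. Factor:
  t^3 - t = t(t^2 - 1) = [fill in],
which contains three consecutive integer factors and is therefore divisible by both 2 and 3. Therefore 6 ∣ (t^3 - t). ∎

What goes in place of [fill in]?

t(t^2 - 1) = t(t - 1)(t + 1) = (t - 1)t(t + 1).
These three factors are consecutive integers, so their product is divisible by 6.

(t - 1)t(t + 1)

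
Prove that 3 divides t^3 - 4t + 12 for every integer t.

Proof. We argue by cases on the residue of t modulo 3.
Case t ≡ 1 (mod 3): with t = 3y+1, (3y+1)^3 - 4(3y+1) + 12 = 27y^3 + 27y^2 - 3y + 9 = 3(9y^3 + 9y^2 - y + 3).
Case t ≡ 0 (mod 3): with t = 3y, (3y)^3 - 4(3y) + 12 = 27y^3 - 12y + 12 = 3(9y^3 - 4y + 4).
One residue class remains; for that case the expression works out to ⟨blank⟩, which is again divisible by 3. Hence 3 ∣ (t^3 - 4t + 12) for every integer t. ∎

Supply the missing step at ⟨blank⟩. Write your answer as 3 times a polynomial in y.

The residues treated are {1, 0}, so the missing case is t ≡ 2 (mod 3); write t = 3y+2.
Then (3y+2)^3 - 4(3y+2) + 12 = 27y^3 + 54y^2 + 24y + 12 = 3(9y^3 + 18y^2 + 8y + 4).

3(9y^3 + 18y^2 + 8y + 4)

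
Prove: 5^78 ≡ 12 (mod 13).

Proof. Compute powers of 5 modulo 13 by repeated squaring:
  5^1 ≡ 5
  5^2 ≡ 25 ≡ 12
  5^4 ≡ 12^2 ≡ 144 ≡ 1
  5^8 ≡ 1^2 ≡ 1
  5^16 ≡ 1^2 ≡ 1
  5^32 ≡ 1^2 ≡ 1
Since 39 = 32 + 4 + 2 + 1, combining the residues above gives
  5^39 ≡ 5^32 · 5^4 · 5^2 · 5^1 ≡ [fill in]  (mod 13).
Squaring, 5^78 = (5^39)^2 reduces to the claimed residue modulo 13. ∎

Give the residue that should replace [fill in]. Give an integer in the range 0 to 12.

Multiply the listed residues: 1 · 1 · 12 · 5 = 1 → 12 → 60.
Reducing modulo 13: 60 = 4·13 + 8, so 5^39 ≡ 8.

8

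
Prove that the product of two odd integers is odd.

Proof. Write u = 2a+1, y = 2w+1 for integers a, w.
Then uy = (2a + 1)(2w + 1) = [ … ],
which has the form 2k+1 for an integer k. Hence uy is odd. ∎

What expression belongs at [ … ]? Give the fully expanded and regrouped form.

(2a + 1)(2w + 1) = 4aw + 2a + 2w + 1
= 2(2aw + a + w) + 1.
Since 2aw + a + w is an integer, the product is of the form 2k+1 for an integer k.

2(2aw + a + w) + 1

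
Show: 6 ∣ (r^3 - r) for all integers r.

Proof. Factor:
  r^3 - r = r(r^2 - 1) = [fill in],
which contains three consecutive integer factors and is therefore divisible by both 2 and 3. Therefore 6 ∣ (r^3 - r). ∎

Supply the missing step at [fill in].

(r - 1)r(r + 1)

r(r^2 - 1) = r(r - 1)(r + 1) = (r - 1)r(r + 1).
These three factors are consecutive integers, so their product is divisible by 6.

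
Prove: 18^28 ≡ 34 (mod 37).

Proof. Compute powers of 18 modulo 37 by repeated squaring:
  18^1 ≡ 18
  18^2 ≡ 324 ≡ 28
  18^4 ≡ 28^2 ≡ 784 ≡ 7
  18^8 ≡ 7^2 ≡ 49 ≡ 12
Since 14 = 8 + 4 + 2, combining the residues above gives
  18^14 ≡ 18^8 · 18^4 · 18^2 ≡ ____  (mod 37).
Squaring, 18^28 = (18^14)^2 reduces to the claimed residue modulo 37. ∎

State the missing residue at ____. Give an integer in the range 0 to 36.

21

18^8 · 18^4 · 18^2 ≡ 12 · 7 · 28 = 2352.
2352 mod 37 = 21, so 18^14 ≡ 21 (mod 37).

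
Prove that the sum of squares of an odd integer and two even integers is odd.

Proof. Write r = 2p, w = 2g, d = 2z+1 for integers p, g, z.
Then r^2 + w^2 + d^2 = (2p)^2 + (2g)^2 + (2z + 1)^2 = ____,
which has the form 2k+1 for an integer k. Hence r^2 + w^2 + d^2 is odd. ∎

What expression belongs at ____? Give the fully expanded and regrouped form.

2(2g^2 + 2p^2 + 2z^2 + 2z) + 1

Expanding: (2p)^2 + (2g)^2 + (2z + 1)^2 = 4g^2 + 4p^2 + 4z^2 + 4z + 1.
Every term except the constant is even, so this is 2(2g^2 + 2p^2 + 2z^2 + 2z) + 1,
and 2g^2 + 2p^2 + 2z^2 + 2z ∈ ℤ gives the required form.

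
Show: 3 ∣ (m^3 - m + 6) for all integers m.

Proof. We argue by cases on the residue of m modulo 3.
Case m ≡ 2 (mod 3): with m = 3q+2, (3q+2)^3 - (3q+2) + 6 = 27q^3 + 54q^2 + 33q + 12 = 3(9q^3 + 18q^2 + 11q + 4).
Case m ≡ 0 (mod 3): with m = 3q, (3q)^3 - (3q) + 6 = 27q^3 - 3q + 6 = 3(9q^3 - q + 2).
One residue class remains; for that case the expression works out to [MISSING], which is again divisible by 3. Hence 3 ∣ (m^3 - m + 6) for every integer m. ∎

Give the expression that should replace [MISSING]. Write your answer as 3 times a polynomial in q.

The residues treated are {2, 0}, so the missing case is m ≡ 1 (mod 3); write m = 3q+1.
Then (3q+1)^3 - (3q+1) + 6 = 27q^3 + 27q^2 + 6q + 6 = 3(9q^3 + 9q^2 + 2q + 2).

3(9q^3 + 9q^2 + 2q + 2)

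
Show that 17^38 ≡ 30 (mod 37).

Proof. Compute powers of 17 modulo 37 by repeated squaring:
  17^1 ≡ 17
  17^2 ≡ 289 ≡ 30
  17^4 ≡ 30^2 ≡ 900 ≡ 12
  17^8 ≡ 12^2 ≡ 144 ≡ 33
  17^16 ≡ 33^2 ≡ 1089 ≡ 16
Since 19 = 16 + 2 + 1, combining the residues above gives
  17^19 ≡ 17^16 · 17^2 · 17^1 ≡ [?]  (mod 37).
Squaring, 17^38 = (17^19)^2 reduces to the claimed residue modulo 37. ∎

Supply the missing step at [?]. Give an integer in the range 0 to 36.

Multiply the listed residues: 16 · 30 · 17 = 480 → 8160.
Reducing modulo 37: 8160 = 220·37 + 20, so 17^19 ≡ 20.

20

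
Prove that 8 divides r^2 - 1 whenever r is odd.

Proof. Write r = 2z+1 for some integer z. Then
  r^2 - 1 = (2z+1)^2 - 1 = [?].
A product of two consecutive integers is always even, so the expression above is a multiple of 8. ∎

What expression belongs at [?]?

4z(z + 1)

(2z+1)^2 - 1 = 4z^2 + 4z + 1 - 1 = 4z^2 + 4z = 4z(z+1).
Since z and z+1 are consecutive, z(z+1) is even, and 4·(even) is a multiple of 8.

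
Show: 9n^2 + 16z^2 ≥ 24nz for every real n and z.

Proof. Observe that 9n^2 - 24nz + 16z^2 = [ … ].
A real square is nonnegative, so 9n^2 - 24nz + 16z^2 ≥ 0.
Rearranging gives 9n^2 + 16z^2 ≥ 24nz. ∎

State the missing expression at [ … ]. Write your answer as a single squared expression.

(3n - 4z)^2

The leading and trailing coefficients are 3^2 and 4^2, and 24 = 2·3·4, so the trinomial is (3n - 4z)^2.
Hence 9n^2 - 24nz + 16z^2 ≥ 0.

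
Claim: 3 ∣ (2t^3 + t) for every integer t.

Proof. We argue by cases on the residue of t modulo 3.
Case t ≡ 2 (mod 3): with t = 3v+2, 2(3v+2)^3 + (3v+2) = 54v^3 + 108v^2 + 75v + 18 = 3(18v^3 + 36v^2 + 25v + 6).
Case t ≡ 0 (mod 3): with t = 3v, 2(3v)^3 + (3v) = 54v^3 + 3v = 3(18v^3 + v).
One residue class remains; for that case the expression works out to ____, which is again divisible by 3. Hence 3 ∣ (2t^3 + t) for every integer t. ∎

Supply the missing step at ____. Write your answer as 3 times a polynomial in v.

3(18v^3 + 18v^2 + 7v + 1)

The residues treated are {2, 0}, so the missing case is t ≡ 1 (mod 3); write t = 3v+1.
Then 2(3v+1)^3 + (3v+1) = 54v^3 + 54v^2 + 21v + 3 = 3(18v^3 + 18v^2 + 7v + 1).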